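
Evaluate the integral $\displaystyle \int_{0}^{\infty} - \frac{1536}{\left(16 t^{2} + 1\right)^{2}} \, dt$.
$- 96 \pi$

Begin with the known result
$$J(a) = \int_{0}^{\infty} - \frac{6}{a^{2} + t^{2}} \, dt = - \frac{3 \pi}{a}.$$

Differentiating under the integral sign with respect to $a$,
$$\frac{dJ}{da} = \int_{0}^{\infty} \frac{12 a}{\left(a^{2} + t^{2}\right)^{2}} \, dt = \frac{3 \pi}{a^{2}},$$
so $\int_{0}^{\infty} - \frac{6}{\left(a^{2} + t^{2}\right)^{2}} \, dt = - \frac{3 \pi}{2 a^{3}}$.

Setting $a = \frac{1}{4}$:
$$I = - 96 \pi.$$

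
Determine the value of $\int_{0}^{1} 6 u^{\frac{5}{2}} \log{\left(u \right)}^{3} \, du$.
$- \frac{576}{2401}$

Begin with the known integral
$$J(a) = \int_{0}^{1} 6 u^{a} \, du = \frac{6}{a + 1}.$$

Differentiating under the integral sign brings down a factor of $\ln u$:
$$\frac{dJ}{da} = \int_{0}^{1} 6 u^{a} \log{\left(u \right)} \, du = - \frac{6}{\left(a + 1\right)^{2}}.$$

Repeating $3$ times in total — each differentiation brings down another $\ln u$ — gives
$$\frac{d^{3}J}{da^{3}} = \int_{0}^{1} 6 u^{a} \log{\left(u \right)}^{3} \, du = - \frac{36}{\left(a + 1\right)^{4}},$$
and the integrand here is exactly the target integrand, so $I = - \frac{36}{\left(a + 1\right)^{4}}$.

Setting $a = \frac{5}{2}$:
$$I = - \frac{576}{2401}.$$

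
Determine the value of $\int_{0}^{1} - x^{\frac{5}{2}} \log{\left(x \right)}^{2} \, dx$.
$- \frac{16}{343}$

Consider the simpler parametrised integral
$$J(a) = \int_{0}^{1} - x^{a} \, dx = - \frac{1}{a + 1}.$$

Differentiating under the integral sign brings down a factor of $\ln x$:
$$\frac{dJ}{da} = \int_{0}^{1} - x^{a} \log{\left(x \right)} \, dx = \frac{1}{\left(a + 1\right)^{2}}.$$

Repeating twice in total — each differentiation brings down another $\ln x$ — gives
$$\frac{d^{2}J}{da^{2}} = \int_{0}^{1} - x^{a} \log{\left(x \right)}^{2} \, dx = - \frac{2}{\left(a + 1\right)^{3}},$$
and the integrand here is exactly the target integrand, so $I = - \frac{2}{\left(a + 1\right)^{3}}$.

Setting $a = \frac{5}{2}$:
$$I = - \frac{16}{343}.$$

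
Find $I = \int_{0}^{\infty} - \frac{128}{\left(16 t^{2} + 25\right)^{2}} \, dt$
$- \frac{8 \pi}{125}$

Begin with the known result
$$J(a) = \int_{0}^{\infty} - \frac{1}{2 \left(a^{2} + t^{2}\right)} \, dt = - \frac{\pi}{4 a}.$$

Differentiating under the integral sign with respect to $a$,
$$\frac{dJ}{da} = \int_{0}^{\infty} \frac{a}{\left(a^{2} + t^{2}\right)^{2}} \, dt = \frac{\pi}{4 a^{2}},$$
so $\int_{0}^{\infty} - \frac{1}{2 \left(a^{2} + t^{2}\right)^{2}} \, dt = - \frac{\pi}{8 a^{3}}$.

Setting $a = \frac{5}{4}$:
$$I = - \frac{8 \pi}{125}.$$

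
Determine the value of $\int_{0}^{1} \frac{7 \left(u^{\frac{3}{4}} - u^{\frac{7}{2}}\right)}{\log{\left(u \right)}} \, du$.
$- \log{\left(\frac{612220032}{823543} \right)}$

Replace the exponent $\frac{7}{2}$ by a parameter $a$: let $I(a) = \int_{0}^{1} \frac{7 \left(u^{\frac{3}{4}} - u^{a}\right)}{\log{\left(u \right)}} \, du$.

Since $\dfrac{\partial}{\partial a}\,u^{a} = u^{a} \ln u$, the $\ln u$ in the denominator cancels and
$$\frac{dI}{da} = \int_{0}^{1} -7 u^{a} \, du = -7 \left[\frac{u^{a+1}}{a+1}\right]_0^1 = - \frac{7}{a + 1}.$$

Integrating with respect to $a$ gives $I(a) = - \log{\left(\frac{16384 \left(a + 1\right)^{7}}{823543} \right)} + C$.

At $a = \frac{3}{4}$ the integrand is identically $0$, so $I(\frac{3}{4}) = 0$. The closed form gives $0$, hence $C = 0$.

Setting $a = \frac{7}{2}$:
$$I = - \log{\left(\frac{612220032}{823543} \right)}.$$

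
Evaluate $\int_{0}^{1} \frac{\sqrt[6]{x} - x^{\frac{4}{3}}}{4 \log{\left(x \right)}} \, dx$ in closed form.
$- \frac{\log{\left(6 \right)}}{4} + \frac{\log{\left(3 \right)}}{4}$

Replace the exponent $\frac{1}{6}$ by a parameter $a$: let $I(a) = \int_{0}^{1} \frac{- x^{\frac{4}{3}} + x^{a}}{4 \log{\left(x \right)}} \, dx$.

Since $\dfrac{\partial}{\partial a}\,x^{a} = x^{a} \ln x$, the $\ln x$ in the denominator cancels and
$$\frac{dI}{da} = \int_{0}^{1} \frac{1}{4} x^{a} \, dx = \frac{1}{4} \left[\frac{x^{a+1}}{a+1}\right]_0^1 = \frac{1}{4 \left(a + 1\right)}.$$

Integrating with respect to $a$ gives $I(a) = \frac{\log{\left(a + 1 \right)}}{4} - \frac{\log{\left(7 \right)}}{4} + \frac{\log{\left(3 \right)}}{4} + C$.

At $a = \frac{4}{3}$ the integrand is identically $0$, so $I(\frac{4}{3}) = 0$. The closed form gives $0$, hence $C = 0$.

Setting $a = \frac{1}{6}$:
$$I = - \frac{\log{\left(6 \right)}}{4} + \frac{\log{\left(3 \right)}}{4}.$$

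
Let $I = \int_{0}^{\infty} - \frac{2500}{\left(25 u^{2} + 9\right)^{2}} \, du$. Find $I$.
$- \frac{125 \pi}{27}$

Start from the standard arctangent integral
$$J(a) = \int_{0}^{\infty} - \frac{4}{a^{2} + u^{2}} \, du = - \frac{2 \pi}{a}.$$

Differentiating under the integral sign with respect to $a$,
$$\frac{dJ}{da} = \int_{0}^{\infty} \frac{8 a}{\left(a^{2} + u^{2}\right)^{2}} \, du = \frac{2 \pi}{a^{2}},$$
so $\int_{0}^{\infty} - \frac{4}{\left(a^{2} + u^{2}\right)^{2}} \, du = - \frac{\pi}{a^{3}}$.

Setting $a = \frac{3}{5}$:
$$I = - \frac{125 \pi}{27}.$$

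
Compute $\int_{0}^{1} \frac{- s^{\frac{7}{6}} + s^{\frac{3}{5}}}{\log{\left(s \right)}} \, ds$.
$- \log{\left(65 \right)} + \log{\left(48 \right)}$

Introduce a parameter $a$ in the exponent: let $I(a) = \int_{0}^{1} \frac{s^{\frac{3}{5}} - s^{a}}{\log{\left(s \right)}} \, ds$.

Since $\dfrac{\partial}{\partial a}\,s^{a} = s^{a} \ln s$, the $\ln s$ in the denominator cancels and
$$\frac{dI}{da} = \int_{0}^{1} -1 s^{a} \, ds = -1 \left[\frac{s^{a+1}}{a+1}\right]_0^1 = - \frac{1}{a + 1}.$$

Integrating with respect to $a$ gives $I(a) = - \log{\left(\frac{5 a}{8} + \frac{5}{8} \right)} + C$.

At $a = \frac{3}{5}$ the integrand is identically $0$, so $I(\frac{3}{5}) = 0$. The closed form gives $0$, hence $C = 0$.

Setting $a = \frac{7}{6}$:
$$I = - \log{\left(65 \right)} + \log{\left(48 \right)}.$$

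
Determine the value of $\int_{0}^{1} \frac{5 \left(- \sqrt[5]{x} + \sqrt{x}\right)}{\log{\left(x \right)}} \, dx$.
$- \log{\left(\frac{1024}{3125} \right)}$

Consider the one-parameter family: let $I(a) = \int_{0}^{1} \frac{5 \left(\sqrt{x} - x^{a}\right)}{\log{\left(x \right)}} \, dx$.

Since $\dfrac{\partial}{\partial a}\,x^{a} = x^{a} \ln x$, the $\ln x$ in the denominator cancels and
$$\frac{dI}{da} = \int_{0}^{1} -5 x^{a} \, dx = -5 \left[\frac{x^{a+1}}{a+1}\right]_0^1 = - \frac{5}{a + 1}.$$

Integrating with respect to $a$ gives $I(a) = - \log{\left(\frac{32 \left(a + 1\right)^{5}}{243} \right)} + C$.

At $a = \frac{1}{2}$ the integrand is identically $0$, so $I(\frac{1}{2}) = 0$. The closed form gives $0$, hence $C = 0$.

Setting $a = \frac{1}{5}$:
$$I = - \log{\left(\frac{1024}{3125} \right)}.$$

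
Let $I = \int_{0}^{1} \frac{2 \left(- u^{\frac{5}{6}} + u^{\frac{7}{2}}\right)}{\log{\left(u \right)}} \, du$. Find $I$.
$\log{\left(\frac{729}{121} \right)}$

Consider the one-parameter family: let $I(a) = \int_{0}^{1} \frac{2 \left(- u^{\frac{5}{6}} + u^{a}\right)}{\log{\left(u \right)}} \, du$.

Since $\dfrac{\partial}{\partial a}\,u^{a} = u^{a} \ln u$, the $\ln u$ in the denominator cancels and
$$\frac{dI}{da} = \int_{0}^{1} 2 u^{a} \, du = 2 \left[\frac{u^{a+1}}{a+1}\right]_0^1 = \frac{2}{a + 1}.$$

Integrating with respect to $a$ gives $I(a) = \log{\left(\frac{36 \left(a + 1\right)^{2}}{121} \right)} + C$.

At $a = \frac{5}{6}$ the integrand is identically $0$, so $I(\frac{5}{6}) = 0$. The closed form gives $0$, hence $C = 0$.

Setting $a = \frac{7}{2}$:
$$I = \log{\left(\frac{729}{121} \right)}.$$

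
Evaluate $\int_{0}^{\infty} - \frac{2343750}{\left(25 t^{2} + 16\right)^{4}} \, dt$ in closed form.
$- \frac{1171875 \pi}{262144}$

Begin with the known result
$$J(a) = \int_{0}^{\infty} - \frac{6}{a^{2} + t^{2}} \, dt = - \frac{3 \pi}{a}.$$

Differentiating under the integral sign with respect to $a$,
$$\frac{dJ}{da} = \int_{0}^{\infty} \frac{12 a}{\left(a^{2} + t^{2}\right)^{2}} \, dt = \frac{3 \pi}{a^{2}},$$
so $\int_{0}^{\infty} - \frac{6}{\left(a^{2} + t^{2}\right)^{2}} \, dt = - \frac{3 \pi}{2 a^{3}}$.

Repeating — each differentiation of $1/(t^2+a^2)^j$ produces $-2ja/(t^2+a^2)^{j+1}$ — and dividing through by $-2ja$ at each step yields, after $3$ differentiations in total,
$$\int_{0}^{\infty} - \frac{6}{\left(a^{2} + t^{2}\right)^{4}} \, dt = - \frac{15 \pi}{16 a^{7}}.$$

Setting $a = \frac{4}{5}$:
$$I = - \frac{1171875 \pi}{262144}.$$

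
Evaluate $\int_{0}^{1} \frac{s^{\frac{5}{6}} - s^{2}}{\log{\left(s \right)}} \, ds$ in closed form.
$\log{\left(\frac{11}{18} \right)}$

Consider the one-parameter family: let $I(a) = \int_{0}^{1} \frac{- s^{2} + s^{a}}{\log{\left(s \right)}} \, ds$.

Since $\dfrac{\partial}{\partial a}\,s^{a} = s^{a} \ln s$, the $\ln s$ in the denominator cancels and
$$\frac{dI}{da} = \int_{0}^{1} s^{a} \, ds = \left[\frac{s^{a+1}}{a+1}\right]_0^1 = \frac{1}{a + 1}.$$

Integrating with respect to $a$ gives $I(a) = \log{\left(\frac{a}{3} + \frac{1}{3} \right)} + C$.

At $a = 2$ the integrand is identically $0$, so $I(2) = 0$. The closed form gives $0$, hence $C = 0$.

Setting $a = \frac{5}{6}$:
$$I = \log{\left(\frac{11}{18} \right)}.$$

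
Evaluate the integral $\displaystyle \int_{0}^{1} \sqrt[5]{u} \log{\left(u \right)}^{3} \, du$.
$- \frac{625}{216}$

Begin with the known integral
$$J(a) = \int_{0}^{1} u^{a} \, du = \frac{1}{a + 1}.$$

Differentiating under the integral sign brings down a factor of $\ln u$:
$$\frac{dJ}{da} = \int_{0}^{1} u^{a} \log{\left(u \right)} \, du = - \frac{1}{\left(a + 1\right)^{2}}.$$

Repeating $3$ times in total — each differentiation brings down another $\ln u$ — gives
$$\frac{d^{3}J}{da^{3}} = \int_{0}^{1} u^{a} \log{\left(u \right)}^{3} \, du = - \frac{6}{\left(a + 1\right)^{4}},$$
and the integrand here is exactly the target integrand, so $I = - \frac{6}{\left(a + 1\right)^{4}}$.

Setting $a = \frac{1}{5}$:
$$I = - \frac{625}{216}.$$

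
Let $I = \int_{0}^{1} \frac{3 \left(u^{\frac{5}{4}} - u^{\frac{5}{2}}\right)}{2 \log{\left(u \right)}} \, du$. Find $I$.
$- \frac{3 \log{\left(14 \right)}}{2} + 3 \log{\left(3 \right)}$

Introduce a parameter $a$ in the exponent: let $I(a) = \int_{0}^{1} \frac{3 \left(u^{\frac{5}{4}} - u^{a}\right)}{2 \log{\left(u \right)}} \, du$.

Since $\dfrac{\partial}{\partial a}\,u^{a} = u^{a} \ln u$, the $\ln u$ in the denominator cancels and
$$\frac{dI}{da} = \int_{0}^{1} - \frac{3}{2} u^{a} \, du = - \frac{3}{2} \left[\frac{u^{a+1}}{a+1}\right]_0^1 = - \frac{3}{2 a + 2}.$$

Integrating with respect to $a$ gives $I(a) = - \log{\left(\frac{8 \left(a + 1\right)^{\frac{3}{2}}}{27} \right)} + C$.

At $a = \frac{5}{4}$ the integrand is identically $0$, so $I(\frac{5}{4}) = 0$. The closed form gives $0$, hence $C = 0$.

Setting $a = \frac{5}{2}$:
$$I = - \frac{3 \log{\left(14 \right)}}{2} + 3 \log{\left(3 \right)}.$$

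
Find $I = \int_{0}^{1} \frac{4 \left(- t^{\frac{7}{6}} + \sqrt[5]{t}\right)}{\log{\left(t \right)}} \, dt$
$- \log{\left(\frac{17850625}{1679616} \right)}$

Consider the one-parameter family: let $I(a) = \int_{0}^{1} \frac{4 \left(\sqrt[5]{t} - t^{a}\right)}{\log{\left(t \right)}} \, dt$.

Since $\dfrac{\partial}{\partial a}\,t^{a} = t^{a} \ln t$, the $\ln t$ in the denominator cancels and
$$\frac{dI}{da} = \int_{0}^{1} -4 t^{a} \, dt = -4 \left[\frac{t^{a+1}}{a+1}\right]_0^1 = - \frac{4}{a + 1}.$$

Integrating with respect to $a$ gives $I(a) = - \log{\left(\frac{625 \left(a + 1\right)^{4}}{1296} \right)} + C$.

At $a = \frac{1}{5}$ the integrand is identically $0$, so $I(\frac{1}{5}) = 0$. The closed form gives $0$, hence $C = 0$.

Setting $a = \frac{7}{6}$:
$$I = - \log{\left(\frac{17850625}{1679616} \right)}.$$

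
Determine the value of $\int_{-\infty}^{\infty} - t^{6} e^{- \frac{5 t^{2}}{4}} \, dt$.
$- \frac{48 \sqrt{5} \sqrt{\pi}}{125}$

Consider the simpler parametrised integral
$$J(a) = \int_{-\infty}^{\infty} - e^{- a t^{2}} \, dt = - \frac{\sqrt{\pi}}{\sqrt{a}}.$$

Differentiating under the integral sign brings down a factor of $(-t^2)$:
$$\frac{dJ}{da} = \int_{-\infty}^{\infty} t^{2} e^{- a t^{2}} \, dt = \frac{\sqrt{\pi}}{2 a^{\frac{3}{2}}}.$$

Repeating $3$ times in total — each differentiation brings down another $(-t^2)$ — gives
$$\frac{d^{3}J}{da^{3}} = \int_{-\infty}^{\infty} t^{6} e^{- a t^{2}} \, dt = \frac{15 \sqrt{\pi}}{8 a^{\frac{7}{2}}},$$
and the integrand here is $(-1)^{3}$ times the target integrand, so $I = (-1)^{3}\,\frac{d^{3}J}{da^{3}} = - \frac{15 \sqrt{\pi}}{8 a^{\frac{7}{2}}}$.

Setting $a = \frac{5}{4}$:
$$I = - \frac{48 \sqrt{5} \sqrt{\pi}}{125}.$$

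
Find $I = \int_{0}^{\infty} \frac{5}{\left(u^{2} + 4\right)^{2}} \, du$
$\frac{5 \pi}{32}$

Start from the standard arctangent integral
$$J(a) = \int_{0}^{\infty} \frac{5}{a^{2} + u^{2}} \, du = \frac{5 \pi}{2 a}.$$

Differentiating under the integral sign with respect to $a$,
$$\frac{dJ}{da} = \int_{0}^{\infty} - \frac{10 a}{\left(a^{2} + u^{2}\right)^{2}} \, du = - \frac{5 \pi}{2 a^{2}},$$
so $\int_{0}^{\infty} \frac{5}{\left(a^{2} + u^{2}\right)^{2}} \, du = \frac{5 \pi}{4 a^{3}}$.

Setting $a = 2$:
$$I = \frac{5 \pi}{32}.$$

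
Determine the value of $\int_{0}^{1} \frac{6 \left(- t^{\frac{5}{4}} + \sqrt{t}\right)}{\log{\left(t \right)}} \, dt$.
$- \log{\left(\frac{729}{64} \right)}$

Consider the one-parameter family: let $I(a) = \int_{0}^{1} \frac{6 \left(\sqrt{t} - t^{a}\right)}{\log{\left(t \right)}} \, dt$.

Since $\dfrac{\partial}{\partial a}\,t^{a} = t^{a} \ln t$, the $\ln t$ in the denominator cancels and
$$\frac{dI}{da} = \int_{0}^{1} -6 t^{a} \, dt = -6 \left[\frac{t^{a+1}}{a+1}\right]_0^1 = - \frac{6}{a + 1}.$$

Integrating with respect to $a$ gives $I(a) = - \log{\left(\frac{64 \left(a + 1\right)^{6}}{729} \right)} + C$.

At $a = \frac{1}{2}$ the integrand is identically $0$, so $I(\frac{1}{2}) = 0$. The closed form gives $0$, hence $C = 0$.

Setting $a = \frac{5}{4}$:
$$I = - \log{\left(\frac{729}{64} \right)}.$$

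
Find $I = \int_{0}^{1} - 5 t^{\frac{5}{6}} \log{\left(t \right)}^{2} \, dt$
$- \frac{2160}{1331}$

Begin with the known integral
$$J(a) = \int_{0}^{1} - 5 t^{a} \, dt = - \frac{5}{a + 1}.$$

Differentiating under the integral sign brings down a factor of $\ln t$:
$$\frac{dJ}{da} = \int_{0}^{1} - 5 t^{a} \log{\left(t \right)} \, dt = \frac{5}{\left(a + 1\right)^{2}}.$$

Repeating twice in total — each differentiation brings down another $\ln t$ — gives
$$\frac{d^{2}J}{da^{2}} = \int_{0}^{1} - 5 t^{a} \log{\left(t \right)}^{2} \, dt = - \frac{10}{\left(a + 1\right)^{3}},$$
and the integrand here is exactly the target integrand, so $I = - \frac{10}{\left(a + 1\right)^{3}}$.

Setting $a = \frac{5}{6}$:
$$I = - \frac{2160}{1331}.$$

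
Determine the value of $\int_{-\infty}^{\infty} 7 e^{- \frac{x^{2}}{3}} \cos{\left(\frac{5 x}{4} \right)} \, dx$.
$\frac{7 \sqrt{3} \sqrt{\pi}}{e^{\frac{75}{64}}}$

Treat the cosine frequency as a parameter and define $I(b) = \int_{-\infty}^{\infty} 7 e^{- \frac{x^{2}}{3}} \cos{\left(b x \right)} \, dx$.

Differentiating under the integral sign,
$$I'(b) = \int_{-\infty}^{\infty} - 7 x e^{- \frac{x^{2}}{3}} \sin{\left(b x \right)} \, dx.$$

Integrate $\int_{-\infty}^{\infty} x \sin(b x)\, e^{- \frac{x^{2}}{3}}\, dx$ by parts with $u = \sin(b x)$ and $dv = x\, e^{- \frac{x^{2}}{3}}\, dx$, giving $v = - \frac{3 e^{- \frac{x^{2}}{3}}}{2}$. The boundary term vanishes and
$$\int_{-\infty}^{\infty} x \sin(b x)\, e^{- \frac{x^{2}}{3}}\, dx = \frac{3 b}{2} \int_{-\infty}^{\infty} \cos(b x)\, e^{- \frac{x^{2}}{3}}\, dx,$$
so $I'(b) = - \frac{3 b}{2}\, I(b)$.

This is a separable first-order ODE; solving with the initial condition $I(0) = \int_{-\infty}^{\infty} 7 e^{- \frac{x^{2}}{3}}\,dx = 7 \sqrt{3} \sqrt{\pi}$ gives
$$I(b) = 7 \sqrt{3} \sqrt{\pi} e^{- \frac{3 b^{2}}{4}}.$$

Setting $b = \frac{5}{4}$:
$$I = \frac{7 \sqrt{3} \sqrt{\pi}}{e^{\frac{75}{64}}}.$$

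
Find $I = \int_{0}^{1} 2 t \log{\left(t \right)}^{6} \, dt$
$\frac{45}{4}$

Consider the simpler parametrised integral
$$J(a) = \int_{0}^{1} 2 t^{a} \, dt = \frac{2}{a + 1}.$$

Differentiating under the integral sign brings down a factor of $\ln t$:
$$\frac{dJ}{da} = \int_{0}^{1} 2 t^{a} \log{\left(t \right)} \, dt = - \frac{2}{\left(a + 1\right)^{2}}.$$

Repeating $6$ times in total — each differentiation brings down another $\ln t$ — gives
$$\frac{d^{6}J}{da^{6}} = \int_{0}^{1} 2 t^{a} \log{\left(t \right)}^{6} \, dt = \frac{1440}{\left(a + 1\right)^{7}},$$
and the integrand here is exactly the target integrand, so $I = \frac{1440}{\left(a + 1\right)^{7}}$.

Setting $a = 1$:
$$I = \frac{45}{4}.$$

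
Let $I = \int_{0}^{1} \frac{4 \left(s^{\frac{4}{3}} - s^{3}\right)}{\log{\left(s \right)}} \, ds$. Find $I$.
$- \log{\left(\frac{20736}{2401} \right)}$

Replace the exponent $3$ by a parameter $a$: let $I(a) = \int_{0}^{1} \frac{4 \left(s^{\frac{4}{3}} - s^{a}\right)}{\log{\left(s \right)}} \, ds$.

Since $\dfrac{\partial}{\partial a}\,s^{a} = s^{a} \ln s$, the $\ln s$ in the denominator cancels and
$$\frac{dI}{da} = \int_{0}^{1} -4 s^{a} \, ds = -4 \left[\frac{s^{a+1}}{a+1}\right]_0^1 = - \frac{4}{a + 1}.$$

Integrating with respect to $a$ gives $I(a) = - \log{\left(\frac{81 \left(a + 1\right)^{4}}{2401} \right)} + C$.

At $a = \frac{4}{3}$ the integrand is identically $0$, so $I(\frac{4}{3}) = 0$. The closed form gives $0$, hence $C = 0$.

Setting $a = 3$:
$$I = - \log{\left(\frac{20736}{2401} \right)}.$$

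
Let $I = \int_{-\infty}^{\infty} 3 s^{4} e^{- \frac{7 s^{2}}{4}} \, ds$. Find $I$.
$\frac{72 \sqrt{7} \sqrt{\pi}}{343}$

Consider the simpler parametrised integral
$$J(a) = \int_{-\infty}^{\infty} 3 e^{- a s^{2}} \, ds = \frac{3 \sqrt{\pi}}{\sqrt{a}}.$$

Differentiating under the integral sign brings down a factor of $(-s^2)$:
$$\frac{dJ}{da} = \int_{-\infty}^{\infty} - 3 s^{2} e^{- a s^{2}} \, ds = - \frac{3 \sqrt{\pi}}{2 a^{\frac{3}{2}}}.$$

Repeating twice in total — each differentiation brings down another $(-s^2)$ — gives
$$\frac{d^{2}J}{da^{2}} = \int_{-\infty}^{\infty} 3 s^{4} e^{- a s^{2}} \, ds = \frac{9 \sqrt{\pi}}{4 a^{\frac{5}{2}}},$$
and the integrand here is exactly the target integrand, so $I = \frac{9 \sqrt{\pi}}{4 a^{\frac{5}{2}}}$.

Setting $a = \frac{7}{4}$:
$$I = \frac{72 \sqrt{7} \sqrt{\pi}}{343}.$$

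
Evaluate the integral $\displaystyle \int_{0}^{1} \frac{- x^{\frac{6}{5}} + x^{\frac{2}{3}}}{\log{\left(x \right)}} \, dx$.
$\log{\left(\frac{25}{33} \right)}$

Consider the one-parameter family: let $I(a) = \int_{0}^{1} \frac{- x^{\frac{6}{5}} + x^{a}}{\log{\left(x \right)}} \, dx$.

Since $\dfrac{\partial}{\partial a}\,x^{a} = x^{a} \ln x$, the $\ln x$ in the denominator cancels and
$$\frac{dI}{da} = \int_{0}^{1} x^{a} \, dx = \left[\frac{x^{a+1}}{a+1}\right]_0^1 = \frac{1}{a + 1}.$$

Integrating with respect to $a$ gives $I(a) = \log{\left(\frac{5 a}{11} + \frac{5}{11} \right)} + C$.

At $a = \frac{6}{5}$ the integrand is identically $0$, so $I(\frac{6}{5}) = 0$. The closed form gives $0$, hence $C = 0$.

Setting $a = \frac{2}{3}$:
$$I = \log{\left(\frac{25}{33} \right)}.$$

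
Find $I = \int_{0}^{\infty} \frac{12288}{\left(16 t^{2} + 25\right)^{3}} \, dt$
$\frac{576 \pi}{3125}$

Start from the standard arctangent integral
$$J(a) = \int_{0}^{\infty} \frac{3}{a^{2} + t^{2}} \, dt = \frac{3 \pi}{2 a}.$$

Differentiating under the integral sign with respect to $a$,
$$\frac{dJ}{da} = \int_{0}^{\infty} - \frac{6 a}{\left(a^{2} + t^{2}\right)^{2}} \, dt = - \frac{3 \pi}{2 a^{2}},$$
so $\int_{0}^{\infty} \frac{3}{\left(a^{2} + t^{2}\right)^{2}} \, dt = \frac{3 \pi}{4 a^{3}}$.

Repeating — each differentiation of $1/(t^2+a^2)^j$ produces $-2ja/(t^2+a^2)^{j+1}$ — and dividing through by $-2ja$ at each step yields, after $2$ differentiations in total,
$$\int_{0}^{\infty} \frac{3}{\left(a^{2} + t^{2}\right)^{3}} \, dt = \frac{9 \pi}{16 a^{5}}.$$

Setting $a = \frac{5}{4}$:
$$I = \frac{576 \pi}{3125}.$$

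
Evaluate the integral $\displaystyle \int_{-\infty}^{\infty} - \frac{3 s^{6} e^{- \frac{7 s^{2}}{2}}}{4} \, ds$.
$- \frac{45 \sqrt{14} \sqrt{\pi}}{9604}$

Start from the elementary integral
$$J(a) = \int_{-\infty}^{\infty} - \frac{3 e^{- a s^{2}}}{4} \, ds = - \frac{3 \sqrt{\pi}}{4 \sqrt{a}}.$$

Differentiating under the integral sign brings down a factor of $(-s^2)$:
$$\frac{dJ}{da} = \int_{-\infty}^{\infty} \frac{3 s^{2} e^{- a s^{2}}}{4} \, ds = \frac{3 \sqrt{\pi}}{8 a^{\frac{3}{2}}}.$$

Repeating $3$ times in total — each differentiation brings down another $(-s^2)$ — gives
$$\frac{d^{3}J}{da^{3}} = \int_{-\infty}^{\infty} \frac{3 s^{6} e^{- a s^{2}}}{4} \, ds = \frac{45 \sqrt{\pi}}{32 a^{\frac{7}{2}}},$$
and the integrand here is $(-1)^{3}$ times the target integrand, so $I = (-1)^{3}\,\frac{d^{3}J}{da^{3}} = - \frac{45 \sqrt{\pi}}{32 a^{\frac{7}{2}}}$.

Setting $a = \frac{7}{2}$:
$$I = - \frac{45 \sqrt{14} \sqrt{\pi}}{9604}.$$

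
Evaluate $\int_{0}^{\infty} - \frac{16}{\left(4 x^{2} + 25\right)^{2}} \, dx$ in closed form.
$- \frac{2 \pi}{125}$

Begin with the known result
$$J(a) = \int_{0}^{\infty} - \frac{1}{a^{2} + x^{2}} \, dx = - \frac{\pi}{2 a}.$$

Differentiating under the integral sign with respect to $a$,
$$\frac{dJ}{da} = \int_{0}^{\infty} \frac{2 a}{\left(a^{2} + x^{2}\right)^{2}} \, dx = \frac{\pi}{2 a^{2}},$$
so $\int_{0}^{\infty} - \frac{1}{\left(a^{2} + x^{2}\right)^{2}} \, dx = - \frac{\pi}{4 a^{3}}$.

Setting $a = \frac{5}{2}$:
$$I = - \frac{2 \pi}{125}.$$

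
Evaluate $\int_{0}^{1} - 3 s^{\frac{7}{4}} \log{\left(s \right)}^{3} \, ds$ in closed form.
$\frac{4608}{14641}$

Begin with the known integral
$$J(a) = \int_{0}^{1} - 3 s^{a} \, ds = - \frac{3}{a + 1}.$$

Differentiating under the integral sign brings down a factor of $\ln s$:
$$\frac{dJ}{da} = \int_{0}^{1} - 3 s^{a} \log{\left(s \right)} \, ds = \frac{3}{\left(a + 1\right)^{2}}.$$

Repeating $3$ times in total — each differentiation brings down another $\ln s$ — gives
$$\frac{d^{3}J}{da^{3}} = \int_{0}^{1} - 3 s^{a} \log{\left(s \right)}^{3} \, ds = \frac{18}{\left(a + 1\right)^{4}},$$
and the integrand here is exactly the target integrand, so $I = \frac{18}{\left(a + 1\right)^{4}}$.

Setting $a = \frac{7}{4}$:
$$I = \frac{4608}{14641}.$$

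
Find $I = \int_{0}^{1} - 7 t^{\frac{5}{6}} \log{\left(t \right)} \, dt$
$\frac{252}{121}$

Consider the simpler parametrised integral
$$J(a) = \int_{0}^{1} - 7 t^{a} \, dt = - \frac{7}{a + 1}.$$

Differentiating under the integral sign brings down a factor of $\ln t$:
$$\frac{dJ}{da} = \int_{0}^{1} - 7 t^{a} \log{\left(t \right)} \, dt = \frac{7}{\left(a + 1\right)^{2}}.$$

The integral on the left is $I$, so $I = \frac{7}{\left(a + 1\right)^{2}}$.

Setting $a = \frac{5}{6}$:
$$I = \frac{252}{121}.$$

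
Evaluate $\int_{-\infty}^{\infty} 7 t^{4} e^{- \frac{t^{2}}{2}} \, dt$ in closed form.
$21 \sqrt{2} \sqrt{\pi}$

Start from the elementary integral
$$J(a) = \int_{-\infty}^{\infty} 7 e^{- a t^{2}} \, dt = \frac{7 \sqrt{\pi}}{\sqrt{a}}.$$

Differentiating under the integral sign brings down a factor of $(-t^2)$:
$$\frac{dJ}{da} = \int_{-\infty}^{\infty} - 7 t^{2} e^{- a t^{2}} \, dt = - \frac{7 \sqrt{\pi}}{2 a^{\frac{3}{2}}}.$$

Repeating twice in total — each differentiation brings down another $(-t^2)$ — gives
$$\frac{d^{2}J}{da^{2}} = \int_{-\infty}^{\infty} 7 t^{4} e^{- a t^{2}} \, dt = \frac{21 \sqrt{\pi}}{4 a^{\frac{5}{2}}},$$
and the integrand here is exactly the target integrand, so $I = \frac{21 \sqrt{\pi}}{4 a^{\frac{5}{2}}}$.

Setting $a = \frac{1}{2}$:
$$I = 21 \sqrt{2} \sqrt{\pi}.$$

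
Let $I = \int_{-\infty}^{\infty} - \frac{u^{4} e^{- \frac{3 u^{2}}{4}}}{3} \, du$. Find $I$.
$- \frac{8 \sqrt{3} \sqrt{\pi}}{27}$

Begin with the known integral
$$J(a) = \int_{-\infty}^{\infty} - \frac{e^{- a u^{2}}}{3} \, du = - \frac{\sqrt{\pi}}{3 \sqrt{a}}.$$

Differentiating under the integral sign brings down a factor of $(-u^2)$:
$$\frac{dJ}{da} = \int_{-\infty}^{\infty} \frac{u^{2} e^{- a u^{2}}}{3} \, du = \frac{\sqrt{\pi}}{6 a^{\frac{3}{2}}}.$$

Repeating twice in total — each differentiation brings down another $(-u^2)$ — gives
$$\frac{d^{2}J}{da^{2}} = \int_{-\infty}^{\infty} - \frac{u^{4} e^{- a u^{2}}}{3} \, du = - \frac{\sqrt{\pi}}{4 a^{\frac{5}{2}}},$$
and the integrand here is exactly the target integrand, so $I = - \frac{\sqrt{\pi}}{4 a^{\frac{5}{2}}}$.

Setting $a = \frac{3}{4}$:
$$I = - \frac{8 \sqrt{3} \sqrt{\pi}}{27}.$$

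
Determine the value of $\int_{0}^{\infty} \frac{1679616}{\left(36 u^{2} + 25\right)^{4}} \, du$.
$\frac{8748 \pi}{15625}$

Begin with the known result
$$J(a) = \int_{0}^{\infty} \frac{1}{a^{2} + u^{2}} \, du = \frac{\pi}{2 a}.$$

Differentiating under the integral sign with respect to $a$,
$$\frac{dJ}{da} = \int_{0}^{\infty} - \frac{2 a}{\left(a^{2} + u^{2}\right)^{2}} \, du = - \frac{\pi}{2 a^{2}},$$
so $\int_{0}^{\infty} \frac{1}{\left(a^{2} + u^{2}\right)^{2}} \, du = \frac{\pi}{4 a^{3}}$.

Repeating — each differentiation of $1/(u^2+a^2)^j$ produces $-2ja/(u^2+a^2)^{j+1}$ — and dividing through by $-2ja$ at each step yields, after $3$ differentiations in total,
$$\int_{0}^{\infty} \frac{1}{\left(a^{2} + u^{2}\right)^{4}} \, du = \frac{5 \pi}{32 a^{7}}.$$

Setting $a = \frac{5}{6}$:
$$I = \frac{8748 \pi}{15625}.$$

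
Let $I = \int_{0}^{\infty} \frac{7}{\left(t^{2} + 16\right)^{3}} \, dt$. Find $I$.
$\frac{21 \pi}{16384}$

Start from the standard arctangent integral
$$J(a) = \int_{0}^{\infty} \frac{7}{a^{2} + t^{2}} \, dt = \frac{7 \pi}{2 a}.$$

Differentiating under the integral sign with respect to $a$,
$$\frac{dJ}{da} = \int_{0}^{\infty} - \frac{14 a}{\left(a^{2} + t^{2}\right)^{2}} \, dt = - \frac{7 \pi}{2 a^{2}},$$
so $\int_{0}^{\infty} \frac{7}{\left(a^{2} + t^{2}\right)^{2}} \, dt = \frac{7 \pi}{4 a^{3}}$.

Repeating — each differentiation of $1/(t^2+a^2)^j$ produces $-2ja/(t^2+a^2)^{j+1}$ — and dividing through by $-2ja$ at each step yields, after $2$ differentiations in total,
$$\int_{0}^{\infty} \frac{7}{\left(a^{2} + t^{2}\right)^{3}} \, dt = \frac{21 \pi}{16 a^{5}}.$$

Setting $a = 4$:
$$I = \frac{21 \pi}{16384}.$$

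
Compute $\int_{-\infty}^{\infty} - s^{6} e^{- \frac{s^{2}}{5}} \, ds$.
$- \frac{1875 \sqrt{5} \sqrt{\pi}}{8}$

Start from the elementary integral
$$J(a) = \int_{-\infty}^{\infty} - e^{- a s^{2}} \, ds = - \frac{\sqrt{\pi}}{\sqrt{a}}.$$

Differentiating under the integral sign brings down a factor of $(-s^2)$:
$$\frac{dJ}{da} = \int_{-\infty}^{\infty} s^{2} e^{- a s^{2}} \, ds = \frac{\sqrt{\pi}}{2 a^{\frac{3}{2}}}.$$

Repeating $3$ times in total — each differentiation brings down another $(-s^2)$ — gives
$$\frac{d^{3}J}{da^{3}} = \int_{-\infty}^{\infty} s^{6} e^{- a s^{2}} \, ds = \frac{15 \sqrt{\pi}}{8 a^{\frac{7}{2}}},$$
and the integrand here is $(-1)^{3}$ times the target integrand, so $I = (-1)^{3}\,\frac{d^{3}J}{da^{3}} = - \frac{15 \sqrt{\pi}}{8 a^{\frac{7}{2}}}$.

Setting $a = \frac{1}{5}$:
$$I = - \frac{1875 \sqrt{5} \sqrt{\pi}}{8}.$$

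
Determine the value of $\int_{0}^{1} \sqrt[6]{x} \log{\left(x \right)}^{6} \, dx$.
$\frac{201553920}{823543}$

Begin with the known integral
$$J(a) = \int_{0}^{1} x^{a} \, dx = \frac{1}{a + 1}.$$

Differentiating under the integral sign brings down a factor of $\ln x$:
$$\frac{dJ}{da} = \int_{0}^{1} x^{a} \log{\left(x \right)} \, dx = - \frac{1}{\left(a + 1\right)^{2}}.$$

Repeating $6$ times in total — each differentiation brings down another $\ln x$ — gives
$$\frac{d^{6}J}{da^{6}} = \int_{0}^{1} x^{a} \log{\left(x \right)}^{6} \, dx = \frac{720}{\left(a + 1\right)^{7}},$$
and the integrand here is exactly the target integrand, so $I = \frac{720}{\left(a + 1\right)^{7}}$.

Setting $a = \frac{1}{6}$:
$$I = \frac{201553920}{823543}.$$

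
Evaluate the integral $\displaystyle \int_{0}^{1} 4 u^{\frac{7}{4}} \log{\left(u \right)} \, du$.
$- \frac{64}{121}$

Start from the elementary integral
$$J(a) = \int_{0}^{1} 4 u^{a} \, du = \frac{4}{a + 1}.$$

Differentiating under the integral sign brings down a factor of $\ln u$:
$$\frac{dJ}{da} = \int_{0}^{1} 4 u^{a} \log{\left(u \right)} \, du = - \frac{4}{\left(a + 1\right)^{2}}.$$

The integral on the left is $I$, so $I = - \frac{4}{\left(a + 1\right)^{2}}$.

Setting $a = \frac{7}{4}$:
$$I = - \frac{64}{121}.$$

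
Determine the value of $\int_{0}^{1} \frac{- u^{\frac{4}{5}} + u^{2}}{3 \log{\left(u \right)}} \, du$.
$- \frac{\log{\left(3 \right)}}{3} + \frac{\log{\left(5 \right)}}{3}$

Replace the exponent $\frac{4}{5}$ by a parameter $a$: let $I(a) = \int_{0}^{1} \frac{u^{2} - u^{a}}{3 \log{\left(u \right)}} \, du$.

Since $\dfrac{\partial}{\partial a}\,u^{a} = u^{a} \ln u$, the $\ln u$ in the denominator cancels and
$$\frac{dI}{da} = \int_{0}^{1} - \frac{1}{3} u^{a} \, du = - \frac{1}{3} \left[\frac{u^{a+1}}{a+1}\right]_0^1 = - \frac{1}{3 a + 3}.$$

Integrating with respect to $a$ gives $I(a) = - \frac{\log{\left(a + 1 \right)}}{3} + \frac{\log{\left(3 \right)}}{3} + C$.

At $a = 2$ the integrand is identically $0$, so $I(2) = 0$. The closed form gives $0$, hence $C = 0$.

Setting $a = \frac{4}{5}$:
$$I = - \frac{\log{\left(3 \right)}}{3} + \frac{\log{\left(5 \right)}}{3}.$$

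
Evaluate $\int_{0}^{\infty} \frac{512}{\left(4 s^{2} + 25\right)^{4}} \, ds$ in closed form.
$\frac{8 \pi}{15625}$

Start from the standard arctangent integral
$$J(a) = \int_{0}^{\infty} \frac{2}{a^{2} + s^{2}} \, ds = \frac{\pi}{a}.$$

Differentiating under the integral sign with respect to $a$,
$$\frac{dJ}{da} = \int_{0}^{\infty} - \frac{4 a}{\left(a^{2} + s^{2}\right)^{2}} \, ds = - \frac{\pi}{a^{2}},$$
so $\int_{0}^{\infty} \frac{2}{\left(a^{2} + s^{2}\right)^{2}} \, ds = \frac{\pi}{2 a^{3}}$.

Repeating — each differentiation of $1/(s^2+a^2)^j$ produces $-2ja/(s^2+a^2)^{j+1}$ — and dividing through by $-2ja$ at each step yields, after $3$ differentiations in total,
$$\int_{0}^{\infty} \frac{2}{\left(a^{2} + s^{2}\right)^{4}} \, ds = \frac{5 \pi}{16 a^{7}}.$$

Setting $a = \frac{5}{2}$:
$$I = \frac{8 \pi}{15625}.$$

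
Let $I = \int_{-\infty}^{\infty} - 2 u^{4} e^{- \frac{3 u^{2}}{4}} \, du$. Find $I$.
$- \frac{16 \sqrt{3} \sqrt{\pi}}{9}$

Consider the simpler parametrised integral
$$J(a) = \int_{-\infty}^{\infty} - 2 e^{- a u^{2}} \, du = - \frac{2 \sqrt{\pi}}{\sqrt{a}}.$$

Differentiating under the integral sign brings down a factor of $(-u^2)$:
$$\frac{dJ}{da} = \int_{-\infty}^{\infty} 2 u^{2} e^{- a u^{2}} \, du = \frac{\sqrt{\pi}}{a^{\frac{3}{2}}}.$$

Repeating twice in total — each differentiation brings down another $(-u^2)$ — gives
$$\frac{d^{2}J}{da^{2}} = \int_{-\infty}^{\infty} - 2 u^{4} e^{- a u^{2}} \, du = - \frac{3 \sqrt{\pi}}{2 a^{\frac{5}{2}}},$$
and the integrand here is exactly the target integrand, so $I = - \frac{3 \sqrt{\pi}}{2 a^{\frac{5}{2}}}$.

Setting $a = \frac{3}{4}$:
$$I = - \frac{16 \sqrt{3} \sqrt{\pi}}{9}.$$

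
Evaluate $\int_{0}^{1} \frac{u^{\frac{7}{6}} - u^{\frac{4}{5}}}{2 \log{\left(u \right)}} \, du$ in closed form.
$\log{\left(\frac{\sqrt{390}}{18} \right)}$

Consider the one-parameter family: let $I(a) = \int_{0}^{1} \frac{u^{\frac{7}{6}} - u^{a}}{2 \log{\left(u \right)}} \, du$.

Since $\dfrac{\partial}{\partial a}\,u^{a} = u^{a} \ln u$, the $\ln u$ in the denominator cancels and
$$\frac{dI}{da} = \int_{0}^{1} - \frac{1}{2} u^{a} \, du = - \frac{1}{2} \left[\frac{u^{a+1}}{a+1}\right]_0^1 = - \frac{1}{2 a + 2}.$$

Integrating with respect to $a$ gives $I(a) = - \frac{\log{\left(a + 1 \right)}}{2} - \frac{\log{\left(6 \right)}}{2} + \frac{\log{\left(13 \right)}}{2} + C$.

At $a = \frac{7}{6}$ the integrand is identically $0$, so $I(\frac{7}{6}) = 0$. The closed form gives $0$, hence $C = 0$.

Setting $a = \frac{4}{5}$:
$$I = \log{\left(\frac{\sqrt{390}}{18} \right)}.$$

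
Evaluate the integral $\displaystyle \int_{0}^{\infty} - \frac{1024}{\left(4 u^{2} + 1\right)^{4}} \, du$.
$- 80 \pi$

Start from the standard arctangent integral
$$J(a) = \int_{0}^{\infty} - \frac{4}{a^{2} + u^{2}} \, du = - \frac{2 \pi}{a}.$$

Differentiating under the integral sign with respect to $a$,
$$\frac{dJ}{da} = \int_{0}^{\infty} \frac{8 a}{\left(a^{2} + u^{2}\right)^{2}} \, du = \frac{2 \pi}{a^{2}},$$
so $\int_{0}^{\infty} - \frac{4}{\left(a^{2} + u^{2}\right)^{2}} \, du = - \frac{\pi}{a^{3}}$.

Repeating — each differentiation of $1/(u^2+a^2)^j$ produces $-2ja/(u^2+a^2)^{j+1}$ — and dividing through by $-2ja$ at each step yields, after $3$ differentiations in total,
$$\int_{0}^{\infty} - \frac{4}{\left(a^{2} + u^{2}\right)^{4}} \, du = - \frac{5 \pi}{8 a^{7}}.$$

Setting $a = \frac{1}{2}$:
$$I = - 80 \pi.$$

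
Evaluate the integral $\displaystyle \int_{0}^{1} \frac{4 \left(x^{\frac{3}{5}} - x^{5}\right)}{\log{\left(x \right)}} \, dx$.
$- \log{\left(\frac{50625}{256} \right)}$

Introduce a parameter $a$ in the exponent: let $I(a) = \int_{0}^{1} \frac{4 \left(x^{\frac{3}{5}} - x^{a}\right)}{\log{\left(x \right)}} \, dx$.

Since $\dfrac{\partial}{\partial a}\,x^{a} = x^{a} \ln x$, the $\ln x$ in the denominator cancels and
$$\frac{dI}{da} = \int_{0}^{1} -4 x^{a} \, dx = -4 \left[\frac{x^{a+1}}{a+1}\right]_0^1 = - \frac{4}{a + 1}.$$

Integrating with respect to $a$ gives $I(a) = - \log{\left(\frac{625 \left(a + 1\right)^{4}}{4096} \right)} + C$.

At $a = \frac{3}{5}$ the integrand is identically $0$, so $I(\frac{3}{5}) = 0$. The closed form gives $0$, hence $C = 0$.

Setting $a = 5$:
$$I = - \log{\left(\frac{50625}{256} \right)}.$$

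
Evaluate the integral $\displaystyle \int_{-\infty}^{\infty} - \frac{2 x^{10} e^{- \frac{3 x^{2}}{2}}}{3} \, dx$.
$- \frac{70 \sqrt{6} \sqrt{\pi}}{81}$

Consider the simpler parametrised integral
$$J(a) = \int_{-\infty}^{\infty} - \frac{2 e^{- a x^{2}}}{3} \, dx = - \frac{2 \sqrt{\pi}}{3 \sqrt{a}}.$$

Differentiating under the integral sign brings down a factor of $(-x^2)$:
$$\frac{dJ}{da} = \int_{-\infty}^{\infty} \frac{2 x^{2} e^{- a x^{2}}}{3} \, dx = \frac{\sqrt{\pi}}{3 a^{\frac{3}{2}}}.$$

Repeating $5$ times in total — each differentiation brings down another $(-x^2)$ — gives
$$\frac{d^{5}J}{da^{5}} = \int_{-\infty}^{\infty} \frac{2 x^{10} e^{- a x^{2}}}{3} \, dx = \frac{315 \sqrt{\pi}}{16 a^{\frac{11}{2}}},$$
and the integrand here is $(-1)^{5}$ times the target integrand, so $I = (-1)^{5}\,\frac{d^{5}J}{da^{5}} = - \frac{315 \sqrt{\pi}}{16 a^{\frac{11}{2}}}$.

Setting $a = \frac{3}{2}$:
$$I = - \frac{70 \sqrt{6} \sqrt{\pi}}{81}.$$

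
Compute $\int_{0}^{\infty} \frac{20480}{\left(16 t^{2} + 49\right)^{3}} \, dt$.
$\frac{960 \pi}{16807}$

Begin with the known result
$$J(a) = \int_{0}^{\infty} \frac{5}{a^{2} + t^{2}} \, dt = \frac{5 \pi}{2 a}.$$

Differentiating under the integral sign with respect to $a$,
$$\frac{dJ}{da} = \int_{0}^{\infty} - \frac{10 a}{\left(a^{2} + t^{2}\right)^{2}} \, dt = - \frac{5 \pi}{2 a^{2}},$$
so $\int_{0}^{\infty} \frac{5}{\left(a^{2} + t^{2}\right)^{2}} \, dt = \frac{5 \pi}{4 a^{3}}$.

Repeating — each differentiation of $1/(t^2+a^2)^j$ produces $-2ja/(t^2+a^2)^{j+1}$ — and dividing through by $-2ja$ at each step yields, after $2$ differentiations in total,
$$\int_{0}^{\infty} \frac{5}{\left(a^{2} + t^{2}\right)^{3}} \, dt = \frac{15 \pi}{16 a^{5}}.$$

Setting $a = \frac{7}{4}$:
$$I = \frac{960 \pi}{16807}.$$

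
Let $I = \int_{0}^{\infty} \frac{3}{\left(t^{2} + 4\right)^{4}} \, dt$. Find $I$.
$\frac{15 \pi}{4096}$

Start from the standard arctangent integral
$$J(a) = \int_{0}^{\infty} \frac{3}{a^{2} + t^{2}} \, dt = \frac{3 \pi}{2 a}.$$

Differentiating under the integral sign with respect to $a$,
$$\frac{dJ}{da} = \int_{0}^{\infty} - \frac{6 a}{\left(a^{2} + t^{2}\right)^{2}} \, dt = - \frac{3 \pi}{2 a^{2}},$$
so $\int_{0}^{\infty} \frac{3}{\left(a^{2} + t^{2}\right)^{2}} \, dt = \frac{3 \pi}{4 a^{3}}$.

Repeating — each differentiation of $1/(t^2+a^2)^j$ produces $-2ja/(t^2+a^2)^{j+1}$ — and dividing through by $-2ja$ at each step yields, after $3$ differentiations in total,
$$\int_{0}^{\infty} \frac{3}{\left(a^{2} + t^{2}\right)^{4}} \, dt = \frac{15 \pi}{32 a^{7}}.$$

Setting $a = 2$:
$$I = \frac{15 \pi}{4096}.$$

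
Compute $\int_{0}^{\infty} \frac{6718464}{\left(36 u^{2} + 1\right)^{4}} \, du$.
$174960 \pi$

Begin with the known result
$$J(a) = \int_{0}^{\infty} \frac{4}{a^{2} + u^{2}} \, du = \frac{2 \pi}{a}.$$

Differentiating under the integral sign with respect to $a$,
$$\frac{dJ}{da} = \int_{0}^{\infty} - \frac{8 a}{\left(a^{2} + u^{2}\right)^{2}} \, du = - \frac{2 \pi}{a^{2}},$$
so $\int_{0}^{\infty} \frac{4}{\left(a^{2} + u^{2}\right)^{2}} \, du = \frac{\pi}{a^{3}}$.

Repeating — each differentiation of $1/(u^2+a^2)^j$ produces $-2ja/(u^2+a^2)^{j+1}$ — and dividing through by $-2ja$ at each step yields, after $3$ differentiations in total,
$$\int_{0}^{\infty} \frac{4}{\left(a^{2} + u^{2}\right)^{4}} \, du = \frac{5 \pi}{8 a^{7}}.$$

Setting $a = \frac{1}{6}$:
$$I = 174960 \pi.$$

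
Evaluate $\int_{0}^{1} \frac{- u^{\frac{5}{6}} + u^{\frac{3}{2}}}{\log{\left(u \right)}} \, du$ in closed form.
$\log{\left(\frac{15}{11} \right)}$

Introduce a parameter $a$ in the exponent: let $I(a) = \int_{0}^{1} \frac{- u^{\frac{5}{6}} + u^{a}}{\log{\left(u \right)}} \, du$.

Since $\dfrac{\partial}{\partial a}\,u^{a} = u^{a} \ln u$, the $\ln u$ in the denominator cancels and
$$\frac{dI}{da} = \int_{0}^{1} u^{a} \, du = \left[\frac{u^{a+1}}{a+1}\right]_0^1 = \frac{1}{a + 1}.$$

Integrating with respect to $a$ gives $I(a) = \log{\left(\frac{6 a}{11} + \frac{6}{11} \right)} + C$.

At $a = \frac{5}{6}$ the integrand is identically $0$, so $I(\frac{5}{6}) = 0$. The closed form gives $0$, hence $C = 0$.

Setting $a = \frac{3}{2}$:
$$I = \log{\left(\frac{15}{11} \right)}.$$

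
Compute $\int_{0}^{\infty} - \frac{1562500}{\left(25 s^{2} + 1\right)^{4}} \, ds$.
$- \frac{390625 \pi}{8}$

Recall the elementary integral
$$J(a) = \int_{0}^{\infty} - \frac{4}{a^{2} + s^{2}} \, ds = - \frac{2 \pi}{a}.$$

Differentiating under the integral sign with respect to $a$,
$$\frac{dJ}{da} = \int_{0}^{\infty} \frac{8 a}{\left(a^{2} + s^{2}\right)^{2}} \, ds = \frac{2 \pi}{a^{2}},$$
so $\int_{0}^{\infty} - \frac{4}{\left(a^{2} + s^{2}\right)^{2}} \, ds = - \frac{\pi}{a^{3}}$.

Repeating — each differentiation of $1/(s^2+a^2)^j$ produces $-2ja/(s^2+a^2)^{j+1}$ — and dividing through by $-2ja$ at each step yields, after $3$ differentiations in total,
$$\int_{0}^{\infty} - \frac{4}{\left(a^{2} + s^{2}\right)^{4}} \, ds = - \frac{5 \pi}{8 a^{7}}.$$

Setting $a = \frac{1}{5}$:
$$I = - \frac{390625 \pi}{8}.$$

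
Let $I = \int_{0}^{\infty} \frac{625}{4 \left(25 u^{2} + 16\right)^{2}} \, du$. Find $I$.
$\frac{125 \pi}{1024}$

Begin with the known result
$$J(a) = \int_{0}^{\infty} \frac{1}{4 \left(a^{2} + u^{2}\right)} \, du = \frac{\pi}{8 a}.$$

Differentiating under the integral sign with respect to $a$,
$$\frac{dJ}{da} = \int_{0}^{\infty} - \frac{a}{2 \left(a^{2} + u^{2}\right)^{2}} \, du = - \frac{\pi}{8 a^{2}},$$
so $\int_{0}^{\infty} \frac{1}{4 \left(a^{2} + u^{2}\right)^{2}} \, du = \frac{\pi}{16 a^{3}}$.

Setting $a = \frac{4}{5}$:
$$I = \frac{125 \pi}{1024}.$$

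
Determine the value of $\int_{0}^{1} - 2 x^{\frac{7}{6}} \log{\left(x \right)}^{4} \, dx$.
$- \frac{373248}{371293}$

Start from the elementary integral
$$J(a) = \int_{0}^{1} - 2 x^{a} \, dx = - \frac{2}{a + 1}.$$

Differentiating under the integral sign brings down a factor of $\ln x$:
$$\frac{dJ}{da} = \int_{0}^{1} - 2 x^{a} \log{\left(x \right)} \, dx = \frac{2}{\left(a + 1\right)^{2}}.$$

Repeating $4$ times in total — each differentiation brings down another $\ln x$ — gives
$$\frac{d^{4}J}{da^{4}} = \int_{0}^{1} - 2 x^{a} \log{\left(x \right)}^{4} \, dx = - \frac{48}{\left(a + 1\right)^{5}},$$
and the integrand here is exactly the target integrand, so $I = - \frac{48}{\left(a + 1\right)^{5}}$.

Setting $a = \frac{7}{6}$:
$$I = - \frac{373248}{371293}.$$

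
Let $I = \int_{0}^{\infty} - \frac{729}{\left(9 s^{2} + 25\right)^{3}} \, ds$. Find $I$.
$- \frac{729 \pi}{50000}$

Start from the standard arctangent integral
$$J(a) = \int_{0}^{\infty} - \frac{1}{a^{2} + s^{2}} \, ds = - \frac{\pi}{2 a}.$$

Differentiating under the integral sign with respect to $a$,
$$\frac{dJ}{da} = \int_{0}^{\infty} \frac{2 a}{\left(a^{2} + s^{2}\right)^{2}} \, ds = \frac{\pi}{2 a^{2}},$$
so $\int_{0}^{\infty} - \frac{1}{\left(a^{2} + s^{2}\right)^{2}} \, ds = - \frac{\pi}{4 a^{3}}$.

Repeating — each differentiation of $1/(s^2+a^2)^j$ produces $-2ja/(s^2+a^2)^{j+1}$ — and dividing through by $-2ja$ at each step yields, after $2$ differentiations in total,
$$\int_{0}^{\infty} - \frac{1}{\left(a^{2} + s^{2}\right)^{3}} \, ds = - \frac{3 \pi}{16 a^{5}}.$$

Setting $a = \frac{5}{3}$:
$$I = - \frac{729 \pi}{50000}.$$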